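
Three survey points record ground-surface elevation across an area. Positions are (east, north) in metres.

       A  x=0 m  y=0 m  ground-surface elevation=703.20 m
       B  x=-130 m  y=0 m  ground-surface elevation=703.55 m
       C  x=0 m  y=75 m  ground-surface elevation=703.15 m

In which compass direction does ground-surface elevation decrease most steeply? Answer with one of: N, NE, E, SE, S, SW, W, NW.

E

∂z/∂x = (703.55 − 703.20) / (-130 − 0) = -0.002692
∂z/∂y = (703.15 − 703.20) / (75 − 0) = -0.0006667
Steepest decrease is along −∇f = (+0.002692 E, +0.0006667 N) → east.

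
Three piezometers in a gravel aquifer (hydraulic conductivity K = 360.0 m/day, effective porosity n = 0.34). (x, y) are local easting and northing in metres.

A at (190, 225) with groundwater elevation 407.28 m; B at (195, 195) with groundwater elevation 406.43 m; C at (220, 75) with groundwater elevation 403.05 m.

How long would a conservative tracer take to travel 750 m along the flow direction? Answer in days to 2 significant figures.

24 days

Taking A as reference: B−A = (5, -30, -0.85); C−A = (30, -150, -4.23).
Determinant of the coordinate differences = 5·(-150) − 30·(-30) = 150.
∂h/∂x = [(-0.85)·(-150) − (-4.23)·(-30)] / 150 = +0.004000
∂h/∂y = [5·(-4.23) − 30·(-0.85)] / 150 = +0.02900
|∇h| = √(0.004000² + 0.02900²) = 0.02927
Seepage velocity v = K·i/n = 360.0 × 0.02927 / 0.34 = 30.99 m/day.
t = 750 / 30.99 = 24.2 days.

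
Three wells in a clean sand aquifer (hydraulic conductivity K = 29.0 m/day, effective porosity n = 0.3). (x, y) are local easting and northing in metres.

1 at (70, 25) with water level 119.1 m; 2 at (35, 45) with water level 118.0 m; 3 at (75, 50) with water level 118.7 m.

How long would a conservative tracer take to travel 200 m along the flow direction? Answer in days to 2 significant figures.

Differences from 1: to 2 (Δx, Δy, Δh) = (-35, 20, -1.1); to 3 = (5, 25, -0.4).
Solve a·Δx + b·Δy = Δh: det = (-35)·25 − 5·20 = -975.
∂h/∂x = [(-1.1)·25 − (-0.4)·20] / -975 = +0.02000
∂h/∂y = [(-35)·(-0.4) − 5·(-1.1)] / -975 = -0.02000
|∇h| = √(0.02000² + -0.02000²) = 0.02828
Seepage velocity v = K·i/n = 29.0 × 0.02828 / 0.3 = 2.734 m/day.
t = 200 / 2.734 = 73.15 days.

73 days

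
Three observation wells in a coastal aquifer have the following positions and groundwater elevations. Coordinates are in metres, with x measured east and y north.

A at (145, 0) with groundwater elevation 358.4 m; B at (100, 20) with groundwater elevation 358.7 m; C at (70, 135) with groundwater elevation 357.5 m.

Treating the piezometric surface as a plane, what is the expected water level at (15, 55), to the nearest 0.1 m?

359.3 m

With h = a·x + b·y + c and A as origin, the differences give:
  (-45)·a + 20·b = +0.3
  (-75)·a + 135·b = -0.9
Eliminate b (×135 and ×20, subtract): -4575·a = 58.50 → a = ∂h/∂x = -0.01279
Back-substitute: b = ∂h/∂y = -0.01377.
h(15, 55) = 358.4 + (-0.01279)·(-130) + (-0.01377)·(55) = 358.4 +1.662 -0.757 = 359.305 m.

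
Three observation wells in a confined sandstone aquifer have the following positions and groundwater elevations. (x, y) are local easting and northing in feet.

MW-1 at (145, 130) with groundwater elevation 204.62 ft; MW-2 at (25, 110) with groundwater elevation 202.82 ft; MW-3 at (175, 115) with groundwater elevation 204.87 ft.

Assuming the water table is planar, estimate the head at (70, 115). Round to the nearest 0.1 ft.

Three-point gradient (reference MW-1): Δ to MW-2 = (-120, -20, -1.80), Δ to MW-3 = (30, -15, +0.25).
∂h/∂x = +0.01333, ∂h/∂y = +0.01000 (det = 2400).
h(70, 115) = 204.62 + (+0.01333)·(-75) + (+0.01000)·(-15) = 204.62 -1.000 -0.150 = 203.470 ft.

203.5 ft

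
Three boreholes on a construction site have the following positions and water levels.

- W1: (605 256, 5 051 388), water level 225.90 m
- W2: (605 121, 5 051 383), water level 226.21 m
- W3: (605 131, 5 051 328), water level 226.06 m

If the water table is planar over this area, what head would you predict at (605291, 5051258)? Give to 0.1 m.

225.5 m

Differences from W1: to W2 (Δx, Δy, Δh) = (-135, -5, +0.31); to W3 = (-125, -60, +0.16).
Determinant of the coordinate differences = (-135)·(-60) − (-125)·(-5) = 7475.
∂h/∂x = [(+0.31)·(-60) − (+0.16)·(-5)] / 7475 = -0.002381
∂h/∂y = [(-135)·(+0.16) − (-125)·(+0.31)] / 7475 = +0.002294
h(605291, 5051258) = 225.90 + (-0.002381)·(35) + (+0.002294)·(-130) = 225.90 -0.083 -0.298 = 225.518 m.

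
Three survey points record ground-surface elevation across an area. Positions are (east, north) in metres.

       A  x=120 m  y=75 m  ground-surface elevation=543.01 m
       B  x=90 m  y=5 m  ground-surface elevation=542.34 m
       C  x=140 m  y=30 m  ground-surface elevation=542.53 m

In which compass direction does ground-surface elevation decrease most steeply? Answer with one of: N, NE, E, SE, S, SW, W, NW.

With z = a·x + b·y + c and A as origin, the differences give:
  (-30)·a + (-70)·b = -0.67
  20·a + (-45)·b = -0.48
Eliminate b (×(-45) and ×(-70), subtract): 2750·a = -3.450 → a = ∂z/∂x = -0.001255
Back-substitute: b = ∂z/∂y = +0.01011.
Steepest decrease is along −∇f = (+0.001255 E, -0.01011 N) → south.

S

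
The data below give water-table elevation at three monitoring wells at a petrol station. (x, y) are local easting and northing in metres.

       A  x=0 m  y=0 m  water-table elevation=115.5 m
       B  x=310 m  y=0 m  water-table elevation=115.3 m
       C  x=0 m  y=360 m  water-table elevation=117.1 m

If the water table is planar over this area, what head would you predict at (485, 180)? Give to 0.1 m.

116.0 m

∂h/∂x = (115.3 − 115.5) / (310 − 0) = -0.0006452
∂h/∂y = (117.1 − 115.5) / (360 − 0) = +0.004444
h(485, 180) = 115.5 + (-0.0006452)·(485) + (+0.004444)·(180) = 115.5 -0.313 +0.800 = 115.987 m.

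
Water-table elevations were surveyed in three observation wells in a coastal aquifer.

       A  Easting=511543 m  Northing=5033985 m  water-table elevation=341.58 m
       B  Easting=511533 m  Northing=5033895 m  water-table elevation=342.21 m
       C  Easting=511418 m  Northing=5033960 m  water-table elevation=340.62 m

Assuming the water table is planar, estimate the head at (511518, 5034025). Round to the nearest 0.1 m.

341.0 m

Differences from A: to B (Δx, Δy, Δh) = (-10, -90, +0.63); to C = (-125, -25, -0.96).
Solve a·Δx + b·Δy = Δh: det = (-10)·(-25) − (-125)·(-90) = -11000.
∂h/∂x = [(+0.63)·(-25) − (-0.96)·(-90)] / -11000 = +0.009286
∂h/∂y = [(-10)·(-0.96) − (-125)·(+0.63)] / -11000 = -0.008032
h(511518, 5034025) = 341.58 + (+0.009286)·(-25) + (-0.008032)·(40) = 341.58 -0.232 -0.321 = 341.027 m.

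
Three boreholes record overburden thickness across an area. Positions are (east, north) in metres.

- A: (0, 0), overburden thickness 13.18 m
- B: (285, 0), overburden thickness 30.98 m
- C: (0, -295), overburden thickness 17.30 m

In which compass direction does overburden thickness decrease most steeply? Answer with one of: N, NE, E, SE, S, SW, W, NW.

∂d/∂x = (30.98 − 13.18) / (285 − 0) = +0.06246
∂d/∂y = (17.30 − 13.18) / (-295 − 0) = -0.01397
Steepest decrease is along −∇f = (-0.06246 E, +0.01397 N) → west.

W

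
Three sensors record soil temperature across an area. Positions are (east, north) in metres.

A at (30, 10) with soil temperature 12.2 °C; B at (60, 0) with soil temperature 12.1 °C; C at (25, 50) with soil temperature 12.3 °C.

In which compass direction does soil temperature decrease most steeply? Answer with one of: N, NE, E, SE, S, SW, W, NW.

SE

With T = a·x + b·y + c and A as origin, the differences give:
  30·a + (-10)·b = -0.1
  (-5)·a + 40·b = +0.1
Eliminate b (×40 and ×(-10), subtract): 1150·a = -3.00 → a = ∂T/∂x = -0.002609
Back-substitute: b = ∂T/∂y = +0.002174.
Steepest decrease is along −∇f = (+0.002609 E, -0.002174 N) → southeast.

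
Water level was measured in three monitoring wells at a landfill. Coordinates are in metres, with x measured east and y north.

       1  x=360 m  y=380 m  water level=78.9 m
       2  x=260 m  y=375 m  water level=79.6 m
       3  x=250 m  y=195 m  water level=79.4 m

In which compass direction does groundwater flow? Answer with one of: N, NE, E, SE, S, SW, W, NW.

E

Three-point gradient (reference 1): Δ to 2 = (-100, -5, +0.7), Δ to 3 = (-110, -185, +0.5).
∂h/∂x = -0.007075, ∂h/∂y = +0.001504 (det = 17950).
Flow = −∇h = (+0.007075 east, -0.001504 north), which points east.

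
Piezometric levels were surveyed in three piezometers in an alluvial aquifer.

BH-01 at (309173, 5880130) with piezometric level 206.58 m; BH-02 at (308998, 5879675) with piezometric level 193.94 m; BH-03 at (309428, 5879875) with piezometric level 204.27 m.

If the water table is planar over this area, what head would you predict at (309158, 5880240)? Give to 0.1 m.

208.9 m

With h = a·x + b·y + c and BH-01 as origin, the differences give:
  (-175)·a + (-455)·b = -12.64
  255·a + (-255)·b = -2.31
Eliminate b (×(-255) and ×(-455), subtract): 160650·a = 2172.150 → a = ∂h/∂x = +0.01352
Back-substitute: b = ∂h/∂y = +0.02258.
h(309158, 5880240) = 206.58 + (+0.01352)·(-15) + (+0.02258)·(110) = 206.58 -0.203 +2.484 = 208.861 m.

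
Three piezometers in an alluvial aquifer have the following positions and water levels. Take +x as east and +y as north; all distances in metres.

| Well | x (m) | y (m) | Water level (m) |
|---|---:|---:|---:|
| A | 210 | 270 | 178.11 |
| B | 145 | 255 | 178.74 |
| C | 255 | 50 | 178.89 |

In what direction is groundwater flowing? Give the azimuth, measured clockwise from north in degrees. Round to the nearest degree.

Three-point gradient (reference A): Δ to B = (-65, -15, +0.63), Δ to C = (45, -220, +0.78).
∂h/∂x = -0.008474, ∂h/∂y = -0.005279 (det = 14975).
Flow direction (−∇h) has components (+0.008474 E, +0.005279 N).
Azimuth = atan2(E, N) = atan2(+0.008474, +0.005279) = 58.1° ≈ 058°.

058°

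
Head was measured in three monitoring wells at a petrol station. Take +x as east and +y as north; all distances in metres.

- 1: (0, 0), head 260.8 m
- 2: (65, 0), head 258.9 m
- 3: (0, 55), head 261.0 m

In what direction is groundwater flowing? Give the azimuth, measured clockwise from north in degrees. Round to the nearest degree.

∂h/∂x = (258.9 − 260.8) / (65 − 0) = -0.02923
∂h/∂y = (261.0 − 260.8) / (55 − 0) = +0.003636
Flow direction (−∇h) has components (+0.02923 E, -0.003636 N).
Azimuth = atan2(E, N) = atan2(+0.02923, -0.003636) = 97.1° ≈ 097°.

097°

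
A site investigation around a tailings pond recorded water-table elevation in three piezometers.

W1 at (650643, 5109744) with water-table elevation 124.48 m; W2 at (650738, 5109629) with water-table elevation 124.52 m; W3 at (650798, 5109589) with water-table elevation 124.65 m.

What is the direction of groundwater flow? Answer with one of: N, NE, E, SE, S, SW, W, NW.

Taking W1 as reference: W2−W1 = (95, -115, +0.04); W3−W1 = (155, -155, +0.17).
Solve a·Δx + b·Δy = Δh: det = 95·(-155) − 155·(-115) = 3100.
∂h/∂x = [(+0.04)·(-155) − (+0.17)·(-115)] / 3100 = +0.004306
∂h/∂y = [95·(+0.17) − 155·(+0.04)] / 3100 = +0.003210
Flow = −∇h = (-0.004306 east, -0.003210 north), which points southwest.

SW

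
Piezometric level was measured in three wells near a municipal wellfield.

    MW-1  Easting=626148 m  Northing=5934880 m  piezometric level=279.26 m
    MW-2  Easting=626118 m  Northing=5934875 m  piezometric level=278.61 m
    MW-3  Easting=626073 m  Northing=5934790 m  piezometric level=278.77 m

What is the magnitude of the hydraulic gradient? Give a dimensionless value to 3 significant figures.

0.0282

With h = a·x + b·y + c and MW-1 as origin, the differences give:
  (-30)·a + (-5)·b = -0.65
  (-75)·a + (-90)·b = -0.49
Eliminate b (×(-90) and ×(-5), subtract): 2325·a = 56.050 → a = ∂h/∂x = +0.02411
Back-substitute: b = ∂h/∂y = -0.01465.
|∇h| = √(0.02411² + -0.01465²) = 0.02821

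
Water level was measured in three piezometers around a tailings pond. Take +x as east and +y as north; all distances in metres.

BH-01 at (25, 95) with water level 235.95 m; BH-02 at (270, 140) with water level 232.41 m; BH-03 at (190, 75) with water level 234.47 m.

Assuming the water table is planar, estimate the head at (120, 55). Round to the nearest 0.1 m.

With h = a·x + b·y + c and BH-01 as origin, the differences give:
  245·a + 45·b = -3.54
  165·a + (-20)·b = -1.48
Eliminate b (×(-20) and ×45, subtract): -12325·a = 137.400 → a = ∂h/∂x = -0.01115
Back-substitute: b = ∂h/∂y = -0.01797.
h(120, 55) = 235.95 + (-0.01115)·(95) + (-0.01797)·(-40) = 235.95 -1.059 +0.719 = 235.610 m.

235.6 m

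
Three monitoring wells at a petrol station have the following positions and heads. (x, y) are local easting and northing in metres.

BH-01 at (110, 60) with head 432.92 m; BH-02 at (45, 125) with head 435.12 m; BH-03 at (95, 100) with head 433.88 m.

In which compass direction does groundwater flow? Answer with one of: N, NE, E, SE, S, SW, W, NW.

Differences from BH-01: to BH-02 (Δx, Δy, Δh) = (-65, 65, +2.20); to BH-03 = (-15, 40, +0.96).
Solve a·Δx + b·Δy = Δh: det = (-65)·40 − (-15)·65 = -1625.
∂h/∂x = [(+2.20)·40 − (+0.96)·65] / -1625 = -0.01575
∂h/∂y = [(-65)·(+0.96) − (-15)·(+2.20)] / -1625 = +0.01809
Flow = −∇h = (+0.01575 east, -0.01809 north), which points southeast.

SE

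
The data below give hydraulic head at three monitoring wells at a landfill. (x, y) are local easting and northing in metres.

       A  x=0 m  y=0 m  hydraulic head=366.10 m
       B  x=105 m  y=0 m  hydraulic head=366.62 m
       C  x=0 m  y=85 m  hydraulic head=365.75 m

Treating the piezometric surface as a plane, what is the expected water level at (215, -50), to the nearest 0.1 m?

∂h/∂x = (366.62 − 366.10) / (105 − 0) = +0.004952
∂h/∂y = (365.75 − 366.10) / (85 − 0) = -0.004118
h(215, -50) = 366.10 + (+0.004952)·(215) + (-0.004118)·(-50) = 366.10 +1.065 +0.206 = 367.371 m.

367.4 m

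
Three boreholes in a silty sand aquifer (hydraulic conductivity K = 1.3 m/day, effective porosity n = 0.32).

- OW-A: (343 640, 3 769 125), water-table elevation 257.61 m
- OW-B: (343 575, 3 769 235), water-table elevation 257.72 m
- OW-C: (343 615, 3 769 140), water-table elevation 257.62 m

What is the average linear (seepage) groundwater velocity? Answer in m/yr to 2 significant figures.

1.8 m/yr

Taking OW-A as reference: OW-B−OW-A = (-65, 110, +0.11); OW-C−OW-A = (-25, 15, +0.01).
Determinant of the coordinate differences = (-65)·15 − (-25)·110 = 1775.
∂h/∂x = [(+0.11)·15 − (+0.01)·110] / 1775 = +0.0003099
∂h/∂y = [(-65)·(+0.01) − (-25)·(+0.11)] / 1775 = +0.001183
|∇h| = √(0.0003099² + 0.001183²) = 0.001223
Seepage velocity v = K·i/n = 1.3 × 0.001223 / 0.32 = 0.004968 m/day = 1.815 m/yr.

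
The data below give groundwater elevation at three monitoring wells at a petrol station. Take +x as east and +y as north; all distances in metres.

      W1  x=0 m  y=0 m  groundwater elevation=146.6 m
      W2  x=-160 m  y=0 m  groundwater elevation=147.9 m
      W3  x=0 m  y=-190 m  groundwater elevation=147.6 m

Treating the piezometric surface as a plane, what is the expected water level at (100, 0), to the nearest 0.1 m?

145.8 m

∂h/∂x = (147.9 − 146.6) / (-160 − 0) = -0.008125
∂h/∂y = (147.6 − 146.6) / (-190 − 0) = -0.005263
h(100, 0) = 146.6 + (-0.008125)·(100) + (-0.005263)·(0) = 146.6 -0.813 -0.000 = 145.787 m.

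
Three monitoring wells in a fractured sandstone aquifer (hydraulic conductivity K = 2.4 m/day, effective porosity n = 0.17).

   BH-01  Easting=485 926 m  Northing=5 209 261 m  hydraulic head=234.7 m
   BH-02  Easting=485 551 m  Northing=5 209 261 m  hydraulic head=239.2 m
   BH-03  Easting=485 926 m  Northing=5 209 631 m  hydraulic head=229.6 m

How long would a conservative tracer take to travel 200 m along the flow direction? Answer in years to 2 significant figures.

2.1 years

∂h/∂x = (239.2 − 234.7) / (485551 − 485926) = -0.01200
∂h/∂y = (229.6 − 234.7) / (5209631 − 5209261) = -0.01378
|∇h| = √(-0.01200² + -0.01378²) = 0.01827
Seepage velocity v = K·i/n = 2.4 × 0.01827 / 0.17 = 0.2579 m/day.
t = 200 / 0.2579 = 775.5 days = 2.12 years.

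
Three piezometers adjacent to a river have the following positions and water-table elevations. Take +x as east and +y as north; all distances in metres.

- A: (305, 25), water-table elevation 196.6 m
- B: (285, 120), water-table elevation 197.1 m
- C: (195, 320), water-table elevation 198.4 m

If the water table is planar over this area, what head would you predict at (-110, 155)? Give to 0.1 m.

199.3 m

Differences from A: to B (Δx, Δy, Δh) = (-20, 95, +0.5); to C = (-110, 295, +1.8).
Determinant of the coordinate differences = (-20)·295 − (-110)·95 = 4550.
∂h/∂x = [(+0.5)·295 − (+1.8)·95] / 4550 = -0.005165
∂h/∂y = [(-20)·(+1.8) − (-110)·(+0.5)] / 4550 = +0.004176
h(-110, 155) = 196.6 + (-0.005165)·(-415) + (+0.004176)·(130) = 196.6 +2.143 +0.543 = 199.286 m.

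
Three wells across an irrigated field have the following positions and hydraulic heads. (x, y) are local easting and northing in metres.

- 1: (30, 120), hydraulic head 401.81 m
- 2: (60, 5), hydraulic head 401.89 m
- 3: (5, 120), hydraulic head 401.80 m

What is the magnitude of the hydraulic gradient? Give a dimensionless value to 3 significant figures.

Taking 1 as reference: 2−1 = (30, -115, +0.08); 3−1 = (-25, 0, -0.01).
Determinant of the coordinate differences = 30·0 − (-25)·(-115) = -2875.
∂h/∂x = [(+0.08)·0 − (-0.01)·(-115)] / -2875 = +0.0004000
∂h/∂y = [30·(-0.01) − (-25)·(+0.08)] / -2875 = -0.0005913
|∇h| = √(0.0004000² + -0.0005913²) = 0.0007139

0.000714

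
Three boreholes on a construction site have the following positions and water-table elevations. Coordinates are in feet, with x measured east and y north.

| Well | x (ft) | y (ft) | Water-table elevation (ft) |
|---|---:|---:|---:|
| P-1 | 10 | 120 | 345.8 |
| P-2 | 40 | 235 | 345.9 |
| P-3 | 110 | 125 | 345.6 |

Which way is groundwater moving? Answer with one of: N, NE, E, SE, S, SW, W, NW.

Taking P-1 as reference: P-2−P-1 = (30, 115, +0.1); P-3−P-1 = (100, 5, -0.2).
Solve a·Δx + b·Δy = Δh: det = 30·5 − 100·115 = -11350.
∂h/∂x = [(+0.1)·5 − (-0.2)·115] / -11350 = -0.002070
∂h/∂y = [30·(-0.2) − 100·(+0.1)] / -11350 = +0.001410
Flow = −∇h = (+0.002070 east, -0.001410 north), which points southeast.

SE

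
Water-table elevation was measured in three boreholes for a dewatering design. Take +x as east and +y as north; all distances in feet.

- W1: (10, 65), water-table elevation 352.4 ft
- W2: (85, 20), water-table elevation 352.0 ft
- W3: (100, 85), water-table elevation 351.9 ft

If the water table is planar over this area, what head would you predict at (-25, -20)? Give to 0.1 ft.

Differences from W1: to W2 (Δx, Δy, Δh) = (75, -45, -0.4); to W3 = (90, 20, -0.5).
Solve a·Δx + b·Δy = Δh: det = 75·20 − 90·(-45) = 5550.
∂h/∂x = [(-0.4)·20 − (-0.5)·(-45)] / 5550 = -0.005495
∂h/∂y = [75·(-0.5) − 90·(-0.4)] / 5550 = -0.0002703
h(-25, -20) = 352.4 + (-0.005495)·(-35) + (-0.0002703)·(-85) = 352.4 +0.192 +0.023 = 352.615 ft.

352.6 ft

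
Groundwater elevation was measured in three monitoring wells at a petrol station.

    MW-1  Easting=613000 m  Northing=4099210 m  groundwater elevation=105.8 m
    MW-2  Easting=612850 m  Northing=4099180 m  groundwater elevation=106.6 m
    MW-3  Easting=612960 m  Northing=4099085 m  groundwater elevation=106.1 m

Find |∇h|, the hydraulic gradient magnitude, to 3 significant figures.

Differences from MW-1: to MW-2 (Δx, Δy, Δh) = (-150, -30, +0.8); to MW-3 = (-40, -125, +0.3).
Determinant of the coordinate differences = (-150)·(-125) − (-40)·(-30) = 17550.
∂h/∂x = [(+0.8)·(-125) − (+0.3)·(-30)] / 17550 = -0.005185
∂h/∂y = [(-150)·(+0.3) − (-40)·(+0.8)] / 17550 = -0.0007407
|∇h| = √(-0.005185² + -0.0007407²) = 0.005238

0.00524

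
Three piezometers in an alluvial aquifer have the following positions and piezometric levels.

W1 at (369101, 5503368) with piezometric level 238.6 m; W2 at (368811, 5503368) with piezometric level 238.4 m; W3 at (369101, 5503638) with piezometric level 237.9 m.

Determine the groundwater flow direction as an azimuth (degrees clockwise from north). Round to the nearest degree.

∂h/∂x = (238.4 − 238.6) / (368811 − 369101) = +0.0006897
∂h/∂y = (237.9 − 238.6) / (5503638 − 5503368) = -0.002593
Flow direction (−∇h) has components (-0.0006897 E, +0.002593 N).
Azimuth = atan2(E, N) = atan2(-0.0006897, +0.002593) = 345.1° ≈ 345°.

345°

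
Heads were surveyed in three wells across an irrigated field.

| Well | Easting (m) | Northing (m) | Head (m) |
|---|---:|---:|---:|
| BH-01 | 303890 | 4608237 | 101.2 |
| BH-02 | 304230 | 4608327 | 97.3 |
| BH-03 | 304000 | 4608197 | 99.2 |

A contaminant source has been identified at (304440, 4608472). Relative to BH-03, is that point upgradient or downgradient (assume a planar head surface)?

downgradient

With h = a·x + b·y + c and BH-01 as origin, the differences give:
  340·a + 90·b = -3.9
  110·a + (-40)·b = -2.0
Eliminate b (×(-40) and ×90, subtract): -23500·a = 336.00 → a = ∂h/∂x = -0.01430
Back-substitute: b = ∂h/∂y = +0.01068.
Head at (304440, 4608472) = 101.2 + (-0.01430)·(550) + (+0.01068)·(235) = 95.85 m.
That is lower than the 99.2 m at BH-03, so the point is downgradient.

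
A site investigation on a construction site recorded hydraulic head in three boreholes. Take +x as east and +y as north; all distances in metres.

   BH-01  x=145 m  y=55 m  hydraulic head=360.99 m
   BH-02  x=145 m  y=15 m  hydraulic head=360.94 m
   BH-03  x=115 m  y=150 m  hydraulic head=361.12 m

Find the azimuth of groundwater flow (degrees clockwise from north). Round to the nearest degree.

163°

Differences from BH-01: to BH-02 (Δx, Δy, Δh) = (0, -40, -0.05); to BH-03 = (-30, 95, +0.13).
Determinant of the coordinate differences = 0·95 − (-30)·(-40) = -1200.
∂h/∂x = [(-0.05)·95 − (+0.13)·(-40)] / -1200 = -0.0003750
∂h/∂y = [0·(+0.13) − (-30)·(-0.05)] / -1200 = +0.001250
Flow direction (−∇h) has components (+0.0003750 E, -0.001250 N).
Azimuth = atan2(E, N) = atan2(+0.0003750, -0.001250) = 163.3° ≈ 163°.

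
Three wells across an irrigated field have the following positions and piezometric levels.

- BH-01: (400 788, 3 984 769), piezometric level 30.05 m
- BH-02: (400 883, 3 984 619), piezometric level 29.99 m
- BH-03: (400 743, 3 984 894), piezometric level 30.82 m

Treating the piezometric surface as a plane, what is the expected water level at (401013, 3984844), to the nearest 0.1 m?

Taking BH-01 as reference: BH-02−BH-01 = (95, -150, -0.06); BH-03−BH-01 = (-45, 125, +0.77).
Determinant of the coordinate differences = 95·125 − (-45)·(-150) = 5125.
∂h/∂x = [(-0.06)·125 − (+0.77)·(-150)] / 5125 = +0.02107
∂h/∂y = [95·(+0.77) − (-45)·(-0.06)] / 5125 = +0.01375
h(401013, 3984844) = 30.05 + (+0.02107)·(225) + (+0.01375)·(75) = 30.05 +4.741 +1.031 = 35.822 m.

35.8 m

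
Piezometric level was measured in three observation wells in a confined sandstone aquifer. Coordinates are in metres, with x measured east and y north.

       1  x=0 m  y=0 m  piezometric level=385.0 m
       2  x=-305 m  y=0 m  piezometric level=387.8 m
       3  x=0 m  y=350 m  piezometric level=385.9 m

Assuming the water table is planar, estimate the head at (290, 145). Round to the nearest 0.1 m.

∂h/∂x = (387.8 − 385.0) / (-305 − 0) = -0.009180
∂h/∂y = (385.9 − 385.0) / (350 − 0) = +0.002571
h(290, 145) = 385.0 + (-0.009180)·(290) + (+0.002571)·(145) = 385.0 -2.662 +0.373 = 382.711 m.

382.7 m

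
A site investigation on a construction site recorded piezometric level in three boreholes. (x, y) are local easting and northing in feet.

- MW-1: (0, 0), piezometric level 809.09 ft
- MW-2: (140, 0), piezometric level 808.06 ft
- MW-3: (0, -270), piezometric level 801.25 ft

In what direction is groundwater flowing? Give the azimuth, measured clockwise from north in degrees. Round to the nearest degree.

166°

∂h/∂x = (808.06 − 809.09) / (140 − 0) = -0.007357
∂h/∂y = (801.25 − 809.09) / (-270 − 0) = +0.02904
Flow direction (−∇h) has components (+0.007357 E, -0.02904 N).
Azimuth = atan2(E, N) = atan2(+0.007357, -0.02904) = 165.8° ≈ 166°.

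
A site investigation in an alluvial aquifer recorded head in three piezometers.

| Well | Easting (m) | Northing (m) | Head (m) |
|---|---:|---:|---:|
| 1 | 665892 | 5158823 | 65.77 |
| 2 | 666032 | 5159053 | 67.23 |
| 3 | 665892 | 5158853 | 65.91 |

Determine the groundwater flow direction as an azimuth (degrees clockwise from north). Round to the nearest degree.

211°

With h = a·x + b·y + c and 1 as origin, the differences give:
  140·a + 230·b = +1.46
  0·a + 30·b = +0.14
Eliminate b (×30 and ×230, subtract): 4200·a = 11.600 → a = ∂h/∂x = +0.002762
Back-substitute: b = ∂h/∂y = +0.004667.
Flow direction (−∇h) has components (-0.002762 E, -0.004667 N).
Azimuth = atan2(E, N) = atan2(-0.002762, -0.004667) = 210.6° ≈ 211°.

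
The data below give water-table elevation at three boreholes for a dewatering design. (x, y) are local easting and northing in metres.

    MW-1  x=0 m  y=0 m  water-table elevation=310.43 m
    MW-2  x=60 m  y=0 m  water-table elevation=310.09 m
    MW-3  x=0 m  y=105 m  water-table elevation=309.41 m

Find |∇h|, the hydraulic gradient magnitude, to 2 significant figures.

∂h/∂x = (310.09 − 310.43) / (60 − 0) = -0.005667
∂h/∂y = (309.41 − 310.43) / (105 − 0) = -0.009714
|∇h| = √(-0.005667² + -0.009714²) = 0.01125

0.011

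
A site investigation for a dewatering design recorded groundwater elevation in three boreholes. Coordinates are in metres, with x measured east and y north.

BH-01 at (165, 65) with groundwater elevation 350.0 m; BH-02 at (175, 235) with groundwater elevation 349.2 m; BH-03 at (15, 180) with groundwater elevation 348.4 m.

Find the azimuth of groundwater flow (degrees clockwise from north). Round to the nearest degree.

With h = a·x + b·y + c and BH-01 as origin, the differences give:
  10·a + 170·b = -0.8
  (-150)·a + 115·b = -1.6
Eliminate b (×115 and ×170, subtract): 26650·a = 180.00 → a = ∂h/∂x = +0.006754
Back-substitute: b = ∂h/∂y = -0.005103.
Flow direction (−∇h) has components (-0.006754 E, +0.005103 N).
Azimuth = atan2(E, N) = atan2(-0.006754, +0.005103) = 307.1° ≈ 307°.

307°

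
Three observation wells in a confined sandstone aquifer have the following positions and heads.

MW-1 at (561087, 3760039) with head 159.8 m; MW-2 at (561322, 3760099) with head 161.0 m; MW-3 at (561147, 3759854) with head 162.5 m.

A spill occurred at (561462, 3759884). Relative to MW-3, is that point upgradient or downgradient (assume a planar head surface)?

Three-point gradient (reference MW-1): Δ to MW-2 = (235, 60, +1.2), Δ to MW-3 = (60, -185, +2.7).
∂h/∂x = +0.008157, ∂h/∂y = -0.01195 (det = -47075).
Head at (561462, 3759884) = 159.8 + (+0.008157)·(375) + (-0.01195)·(-155) = 164.71 m.
That is higher than the 162.5 m at MW-3, so the point is upgradient.

upgradient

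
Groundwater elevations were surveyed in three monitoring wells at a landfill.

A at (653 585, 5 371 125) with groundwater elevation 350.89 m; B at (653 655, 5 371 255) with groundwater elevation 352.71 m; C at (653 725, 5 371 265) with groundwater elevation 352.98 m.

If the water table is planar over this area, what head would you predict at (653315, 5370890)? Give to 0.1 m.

347.3 m

Differences from A: to B (Δx, Δy, Δh) = (70, 130, +1.82); to C = (140, 140, +2.09).
Solve a·Δx + b·Δy = Δh: det = 70·140 − 140·130 = -8400.
∂h/∂x = [(+1.82)·140 − (+2.09)·130] / -8400 = +0.002012
∂h/∂y = [70·(+2.09) − 140·(+1.82)] / -8400 = +0.01292
h(653315, 5370890) = 350.89 + (+0.002012)·(-270) + (+0.01292)·(-235) = 350.89 -0.543 -3.035 = 347.311 m.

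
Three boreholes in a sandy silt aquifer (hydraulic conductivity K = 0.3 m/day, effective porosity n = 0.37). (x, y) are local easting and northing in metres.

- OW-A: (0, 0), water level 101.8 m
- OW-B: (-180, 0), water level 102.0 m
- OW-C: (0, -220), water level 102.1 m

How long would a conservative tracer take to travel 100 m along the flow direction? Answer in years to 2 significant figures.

∂h/∂x = (102.0 − 101.8) / (-180 − 0) = -0.001111
∂h/∂y = (102.1 − 101.8) / (-220 − 0) = -0.001364
|∇h| = √(-0.001111² + -0.001364²) = 0.001759
Seepage velocity v = K·i/n = 0.3 × 0.001759 / 0.37 = 0.001426 m/day.
t = 100 / 0.001426 = 7.013e+04 days = 192 years.

190 years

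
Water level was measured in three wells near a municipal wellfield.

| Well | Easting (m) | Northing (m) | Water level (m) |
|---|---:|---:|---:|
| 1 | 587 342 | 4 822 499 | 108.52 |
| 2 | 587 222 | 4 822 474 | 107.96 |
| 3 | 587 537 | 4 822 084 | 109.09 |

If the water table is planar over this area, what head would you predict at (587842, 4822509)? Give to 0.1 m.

110.8 m

Taking 1 as reference: 2−1 = (-120, -25, -0.56); 3−1 = (195, -415, +0.57).
Determinant of the coordinate differences = (-120)·(-415) − 195·(-25) = 54675.
∂h/∂x = [(-0.56)·(-415) − (+0.57)·(-25)] / 54675 = +0.004511
∂h/∂y = [(-120)·(+0.57) − 195·(-0.56)] / 54675 = +0.0007462
h(587842, 4822509) = 108.52 + (+0.004511)·(500) + (+0.0007462)·(10) = 108.52 +2.256 +0.007 = 110.783 m.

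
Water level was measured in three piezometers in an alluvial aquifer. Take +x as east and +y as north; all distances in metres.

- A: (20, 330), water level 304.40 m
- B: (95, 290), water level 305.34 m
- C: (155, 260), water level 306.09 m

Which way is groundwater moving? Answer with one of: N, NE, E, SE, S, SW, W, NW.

Three-point gradient (reference A): Δ to B = (75, -40, +0.94), Δ to C = (135, -70, +1.69).
∂h/∂x = +0.01200, ∂h/∂y = -0.0010000 (det = 150).
Flow = −∇h = (-0.01200 east, +0.0010000 north), which points west.

W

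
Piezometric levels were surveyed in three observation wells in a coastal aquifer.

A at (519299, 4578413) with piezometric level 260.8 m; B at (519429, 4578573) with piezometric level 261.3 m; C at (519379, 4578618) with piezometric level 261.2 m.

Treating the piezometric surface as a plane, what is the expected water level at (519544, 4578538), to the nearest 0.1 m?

Differences from A: to B (Δx, Δy, Δh) = (130, 160, +0.5); to C = (80, 205, +0.4).
Determinant of the coordinate differences = 130·205 − 80·160 = 13850.
∂h/∂x = [(+0.5)·205 − (+0.4)·160] / 13850 = +0.002780
∂h/∂y = [130·(+0.4) − 80·(+0.5)] / 13850 = +0.0008664
h(519544, 4578538) = 260.8 + (+0.002780)·(245) + (+0.0008664)·(125) = 260.8 +0.681 +0.108 = 261.589 m.

261.6 m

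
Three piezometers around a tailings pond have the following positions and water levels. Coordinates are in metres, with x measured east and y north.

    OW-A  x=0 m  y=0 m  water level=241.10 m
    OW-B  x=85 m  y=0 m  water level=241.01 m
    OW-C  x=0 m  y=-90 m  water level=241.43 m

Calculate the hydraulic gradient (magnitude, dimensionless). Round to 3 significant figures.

0.00382

∂h/∂x = (241.01 − 241.10) / (85 − 0) = -0.001059
∂h/∂y = (241.43 − 241.10) / (-90 − 0) = -0.003667
|∇h| = √(-0.001059² + -0.003667²) = 0.003817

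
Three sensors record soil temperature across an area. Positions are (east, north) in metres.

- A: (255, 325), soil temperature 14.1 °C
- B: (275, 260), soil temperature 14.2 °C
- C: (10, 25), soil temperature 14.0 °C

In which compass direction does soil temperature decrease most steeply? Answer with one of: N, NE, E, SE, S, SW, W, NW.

NW

With T = a·x + b·y + c and A as origin, the differences give:
  20·a + (-65)·b = +0.1
  (-245)·a + (-300)·b = -0.1
Eliminate b (×(-300) and ×(-65), subtract): -21925·a = -36.50 → a = ∂T/∂x = +0.001665
Back-substitute: b = ∂T/∂y = -0.001026.
Steepest decrease is along −∇f = (-0.001665 E, +0.001026 N) → northwest.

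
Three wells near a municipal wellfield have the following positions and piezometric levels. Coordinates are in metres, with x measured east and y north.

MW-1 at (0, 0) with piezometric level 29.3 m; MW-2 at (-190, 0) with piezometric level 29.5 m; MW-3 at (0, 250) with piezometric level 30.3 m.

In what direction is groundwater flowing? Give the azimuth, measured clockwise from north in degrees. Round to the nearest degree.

165°

∂h/∂x = (29.5 − 29.3) / (-190 − 0) = -0.001053
∂h/∂y = (30.3 − 29.3) / (250 − 0) = +0.004000
Flow direction (−∇h) has components (+0.001053 E, -0.004000 N).
Azimuth = atan2(E, N) = atan2(+0.001053, -0.004000) = 165.3° ≈ 165°.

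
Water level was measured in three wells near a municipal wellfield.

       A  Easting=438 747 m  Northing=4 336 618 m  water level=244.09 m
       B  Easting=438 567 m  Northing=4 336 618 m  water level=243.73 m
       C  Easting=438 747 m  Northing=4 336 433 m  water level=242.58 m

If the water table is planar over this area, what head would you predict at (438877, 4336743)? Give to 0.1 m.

∂h/∂x = (243.73 − 244.09) / (438567 − 438747) = +0.002000
∂h/∂y = (242.58 − 244.09) / (4336433 − 4336618) = +0.008162
h(438877, 4336743) = 244.09 + (+0.002000)·(130) + (+0.008162)·(125) = 244.09 +0.260 +1.020 = 245.370 m.

245.4 m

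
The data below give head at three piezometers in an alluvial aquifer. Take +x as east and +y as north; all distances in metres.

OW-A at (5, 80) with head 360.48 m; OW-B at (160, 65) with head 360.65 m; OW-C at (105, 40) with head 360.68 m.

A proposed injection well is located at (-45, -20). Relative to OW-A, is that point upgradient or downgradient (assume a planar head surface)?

With h = a·x + b·y + c and OW-A as origin, the differences give:
  155·a + (-15)·b = +0.17
  100·a + (-40)·b = +0.20
Eliminate b (×(-40) and ×(-15), subtract): -4700·a = -3.800 → a = ∂h/∂x = +0.0008085
Back-substitute: b = ∂h/∂y = -0.002979.
Head at (-45, -20) = 360.48 + (+0.0008085)·(-50) + (-0.002979)·(-100) = 360.74 m.
That is higher than the 360.48 m at OW-A, so the point is upgradient.

upgradient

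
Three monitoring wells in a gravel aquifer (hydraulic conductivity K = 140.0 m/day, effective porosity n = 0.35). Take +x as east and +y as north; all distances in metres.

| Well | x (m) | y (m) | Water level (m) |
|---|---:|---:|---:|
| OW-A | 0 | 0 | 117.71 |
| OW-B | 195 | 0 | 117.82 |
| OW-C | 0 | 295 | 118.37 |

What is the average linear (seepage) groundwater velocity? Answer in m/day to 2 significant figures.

0.92 m/day

∂h/∂x = (117.82 − 117.71) / (195 − 0) = +0.0005641
∂h/∂y = (118.37 − 117.71) / (295 − 0) = +0.002237
|∇h| = √(0.0005641² + 0.002237²) = 0.002307
Seepage velocity v = K·i/n = 140.0 × 0.002307 / 0.35 = 0.9228 m/day.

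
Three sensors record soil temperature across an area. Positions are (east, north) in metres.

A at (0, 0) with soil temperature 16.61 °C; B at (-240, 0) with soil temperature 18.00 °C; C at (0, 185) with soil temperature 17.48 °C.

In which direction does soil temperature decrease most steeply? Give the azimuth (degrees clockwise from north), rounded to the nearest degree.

129°

∂T/∂x = (18.00 − 16.61) / (-240 − 0) = -0.005792
∂T/∂y = (17.48 − 16.61) / (185 − 0) = +0.004703
Steepest decrease is along −∇f: components (+0.005792 E, -0.004703 N).
Azimuth = atan2(+0.005792, -0.004703) = 129.1° ≈ 129°.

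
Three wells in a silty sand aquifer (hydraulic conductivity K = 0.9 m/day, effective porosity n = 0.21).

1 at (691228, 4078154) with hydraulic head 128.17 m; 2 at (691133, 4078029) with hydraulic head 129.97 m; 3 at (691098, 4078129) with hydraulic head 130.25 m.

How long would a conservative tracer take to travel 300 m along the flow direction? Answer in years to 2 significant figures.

12 years

Differences from 1: to 2 (Δx, Δy, Δh) = (-95, -125, +1.80); to 3 = (-130, -25, +2.08).
Solve a·Δx + b·Δy = Δh: det = (-95)·(-25) − (-130)·(-125) = -13875.
∂h/∂x = [(+1.80)·(-25) − (+2.08)·(-125)] / -13875 = -0.01550
∂h/∂y = [(-95)·(+2.08) − (-130)·(+1.80)] / -13875 = -0.002623
|∇h| = √(-0.01550² + -0.002623²) = 0.01572
Seepage velocity v = K·i/n = 0.9 × 0.01572 / 0.21 = 0.06737 m/day.
t = 300 / 0.06737 = 4453 days = 12.2 years.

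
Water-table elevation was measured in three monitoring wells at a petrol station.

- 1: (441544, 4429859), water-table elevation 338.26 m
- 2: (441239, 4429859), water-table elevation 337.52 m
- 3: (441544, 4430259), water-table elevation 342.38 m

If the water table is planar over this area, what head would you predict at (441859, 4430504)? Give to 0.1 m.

345.7 m

∂h/∂x = (337.52 − 338.26) / (441239 − 441544) = +0.002426
∂h/∂y = (342.38 − 338.26) / (4430259 − 4429859) = +0.01030
h(441859, 4430504) = 338.26 + (+0.002426)·(315) + (+0.01030)·(645) = 338.26 +0.764 +6.644 = 345.668 m.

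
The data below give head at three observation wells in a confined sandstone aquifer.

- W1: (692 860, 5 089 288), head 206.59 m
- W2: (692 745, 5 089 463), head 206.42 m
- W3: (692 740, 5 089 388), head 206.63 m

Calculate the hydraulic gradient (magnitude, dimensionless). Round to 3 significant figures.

Three-point gradient (reference W1): Δ to W2 = (-115, 175, -0.17), Δ to W3 = (-120, 100, +0.04).
∂h/∂x = -0.002526, ∂h/∂y = -0.002632 (det = 9500).
|∇h| = √(-0.002526² + -0.002632²) = 0.003648

0.00365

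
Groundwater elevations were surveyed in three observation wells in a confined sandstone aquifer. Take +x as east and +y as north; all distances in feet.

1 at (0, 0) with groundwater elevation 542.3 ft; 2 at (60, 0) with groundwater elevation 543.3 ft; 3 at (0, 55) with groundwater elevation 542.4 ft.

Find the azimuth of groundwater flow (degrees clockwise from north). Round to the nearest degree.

264°

∂h/∂x = (543.3 − 542.3) / (60 − 0) = +0.01667
∂h/∂y = (542.4 − 542.3) / (55 − 0) = +0.001818
Flow direction (−∇h) has components (-0.01667 E, -0.001818 N).
Azimuth = atan2(E, N) = atan2(-0.01667, -0.001818) = 263.8° ≈ 264°.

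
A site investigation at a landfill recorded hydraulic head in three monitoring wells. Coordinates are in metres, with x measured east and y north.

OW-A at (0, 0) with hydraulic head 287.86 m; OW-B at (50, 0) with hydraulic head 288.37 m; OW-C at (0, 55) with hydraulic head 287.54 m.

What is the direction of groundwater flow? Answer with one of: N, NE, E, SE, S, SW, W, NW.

NW

∂h/∂x = (288.37 − 287.86) / (50 − 0) = +0.01020
∂h/∂y = (287.54 − 287.86) / (55 − 0) = -0.005818
Flow = −∇h = (-0.01020 east, +0.005818 north), which points northwest.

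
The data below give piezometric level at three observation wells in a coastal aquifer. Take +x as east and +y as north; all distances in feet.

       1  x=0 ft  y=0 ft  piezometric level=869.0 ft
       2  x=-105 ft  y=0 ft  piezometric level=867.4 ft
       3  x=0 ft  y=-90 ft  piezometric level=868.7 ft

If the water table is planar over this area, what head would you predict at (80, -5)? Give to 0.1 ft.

870.2 ft

∂h/∂x = (867.4 − 869.0) / (-105 − 0) = +0.01524
∂h/∂y = (868.7 − 869.0) / (-90 − 0) = +0.003333
h(80, -5) = 869.0 + (+0.01524)·(80) + (+0.003333)·(-5) = 869.0 +1.219 -0.017 = 870.202 ft.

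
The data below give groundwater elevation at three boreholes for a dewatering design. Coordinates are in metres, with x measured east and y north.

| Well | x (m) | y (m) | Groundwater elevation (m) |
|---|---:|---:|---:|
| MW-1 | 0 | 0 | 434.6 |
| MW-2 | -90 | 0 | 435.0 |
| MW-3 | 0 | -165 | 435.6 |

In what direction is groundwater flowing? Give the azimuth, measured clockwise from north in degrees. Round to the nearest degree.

∂h/∂x = (435.0 − 434.6) / (-90 − 0) = -0.004444
∂h/∂y = (435.6 − 434.6) / (-165 − 0) = -0.006061
Flow direction (−∇h) has components (+0.004444 E, +0.006061 N).
Azimuth = atan2(E, N) = atan2(+0.004444, +0.006061) = 36.3° ≈ 036°.

036°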